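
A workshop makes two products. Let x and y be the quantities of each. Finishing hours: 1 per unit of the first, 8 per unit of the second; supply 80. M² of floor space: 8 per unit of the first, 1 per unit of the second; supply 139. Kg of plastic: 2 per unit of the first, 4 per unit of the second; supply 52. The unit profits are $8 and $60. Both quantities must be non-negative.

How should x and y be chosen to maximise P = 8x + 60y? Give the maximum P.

Vertices and P = 8x + 60y:
  (0, 0) → P = 0
  (0, 10) → P = 600
  (139/8, 0) → P = 139
  (8, 9) → P = 604
  (84/5, 23/5) → P = 2052/5

x = 8, y = 9, maximum P = 604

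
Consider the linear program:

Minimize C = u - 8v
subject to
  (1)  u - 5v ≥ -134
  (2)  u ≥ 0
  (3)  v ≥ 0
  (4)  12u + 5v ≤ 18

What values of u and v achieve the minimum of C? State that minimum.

Vertices and C = u - 8v:
  (0, 0) → C = 0
  (0, 18/5) → C = -144/5
  (3/2, 0) → C = 3/2

At the optimal vertex, u = 0 and 12u + 5v = 18.
Solving simultaneously gives u = 0, v = 18/5.

u = 0, v = 18/5, minimum C = -144/5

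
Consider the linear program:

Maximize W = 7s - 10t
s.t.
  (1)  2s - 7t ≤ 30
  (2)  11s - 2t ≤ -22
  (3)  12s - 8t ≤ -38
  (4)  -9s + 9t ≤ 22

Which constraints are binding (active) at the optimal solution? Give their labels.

Extreme points and W = 7s - 10t:
  (-253/34, -109/17) → W = 409/34
  (-424/45, -314/45) → W = 172/45
  (-83/18, -13/6) → W = -191/18

The maximum is at (-253/34, -109/17). Substituting into each constraint, equality holds for (1) and (3); the remaining constraints have slack.

(1) and (3)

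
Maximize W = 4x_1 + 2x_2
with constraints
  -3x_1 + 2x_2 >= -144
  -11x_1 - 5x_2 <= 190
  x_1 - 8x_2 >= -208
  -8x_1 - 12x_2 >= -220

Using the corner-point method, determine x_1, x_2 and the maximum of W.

x_1 = 542/13, x_2 = -123/13, maximum W = 1922/13

At the optimal vertex, -3x_1 + 2x_2 = -144 and -8x_1 - 12x_2 = -220.
Solving simultaneously gives x_1 = 542/13, x_2 = -123/13.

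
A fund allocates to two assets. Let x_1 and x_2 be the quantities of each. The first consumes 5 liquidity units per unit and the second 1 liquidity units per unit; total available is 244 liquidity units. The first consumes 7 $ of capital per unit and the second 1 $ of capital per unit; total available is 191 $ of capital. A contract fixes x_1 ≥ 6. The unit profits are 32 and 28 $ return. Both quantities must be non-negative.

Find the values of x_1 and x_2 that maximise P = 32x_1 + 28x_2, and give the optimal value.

Vertices and P = 32x_1 + 28x_2:
  (191/7, 0) → P = 6112/7
  (6, 0) → P = 192
  (6, 149) → P = 4364

The binding constraints are 7x_1 + x_2 = 191 and x_1 = 6.
Solving simultaneously gives x_1 = 6, x_2 = 149.

x_1 = 6, x_2 = 149, maximum P = 4364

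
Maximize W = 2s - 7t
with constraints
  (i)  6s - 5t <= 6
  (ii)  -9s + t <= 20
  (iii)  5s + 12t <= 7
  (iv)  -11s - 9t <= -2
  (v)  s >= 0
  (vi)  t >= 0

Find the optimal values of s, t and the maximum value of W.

Feasible corners and W = 2s - 7t:
  (107/97, 12/97) → W = 130/97
  (1, 0) → W = 2
  (0, 7/12) → W = -49/12
  (0, 2/9) → W = -14/9
  (2/11, 0) → W = 4/11

The optimum lies where 6s - 5t = 6 and t = 0.
Solving simultaneously gives s = 1, t = 0.

s = 1, t = 0, maximum W = 2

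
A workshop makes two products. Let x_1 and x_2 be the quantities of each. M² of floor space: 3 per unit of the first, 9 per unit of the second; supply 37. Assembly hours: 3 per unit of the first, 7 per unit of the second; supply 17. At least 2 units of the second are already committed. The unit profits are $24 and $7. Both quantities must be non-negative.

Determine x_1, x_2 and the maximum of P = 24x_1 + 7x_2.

x_1 = 1, x_2 = 2, maximum P = 38

Feasible corners and P = 24x_1 + 7x_2:
  (0, 17/7) → P = 17
  (0, 2) → P = 14
  (1, 2) → P = 38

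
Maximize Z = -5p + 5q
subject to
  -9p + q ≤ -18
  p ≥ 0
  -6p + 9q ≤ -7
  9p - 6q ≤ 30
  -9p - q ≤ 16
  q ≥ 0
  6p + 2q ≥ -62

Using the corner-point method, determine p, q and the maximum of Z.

p = 31/15, q = 3/5, maximum Z = -22/3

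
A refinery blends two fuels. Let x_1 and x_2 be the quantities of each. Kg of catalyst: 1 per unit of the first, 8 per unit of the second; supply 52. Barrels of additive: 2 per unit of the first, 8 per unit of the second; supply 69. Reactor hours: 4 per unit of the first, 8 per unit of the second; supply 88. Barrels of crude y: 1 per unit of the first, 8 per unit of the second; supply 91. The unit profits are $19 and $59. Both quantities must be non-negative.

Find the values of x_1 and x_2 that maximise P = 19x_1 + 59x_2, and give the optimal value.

x_1 = 12, x_2 = 5, maximum P = 523

Corner points and P = 19x_1 + 59x_2:
  (0, 0) → P = 0
  (0, 13/2) → P = 767/2
  (22, 0) → P = 418
  (12, 5) → P = 523

At the optimal vertex, x_1 + 8x_2 = 52 and 4x_1 + 8x_2 = 88.
Solving simultaneously gives x_1 = 12, x_2 = 5.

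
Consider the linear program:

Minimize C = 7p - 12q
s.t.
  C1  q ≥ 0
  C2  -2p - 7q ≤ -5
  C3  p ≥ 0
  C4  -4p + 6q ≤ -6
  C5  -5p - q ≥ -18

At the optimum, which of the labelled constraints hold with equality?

C4 and C5

Extreme points and C = 7p - 12q:
  (5/2, 0) → C = 35/2
  (18/5, 0) → C = 126/5
  (9/5, 1/5) → C = 51/5
  (57/17, 21/17) → C = 147/17

The minimum is at (57/17, 21/17). Substituting into each constraint, equality holds for C4 and C5; the remaining constraints have slack.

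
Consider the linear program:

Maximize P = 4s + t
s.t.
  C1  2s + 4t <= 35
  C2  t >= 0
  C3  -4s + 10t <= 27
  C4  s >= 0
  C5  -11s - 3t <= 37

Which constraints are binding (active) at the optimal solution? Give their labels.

C1 and C2

Corner points and P = 4s + t:
  (35/2, 0) → P = 70
  (121/18, 97/18) → P = 581/18
  (0, 0) → P = 0
  (0, 27/10) → P = 27/10

The maximum is at (35/2, 0). Substituting into each constraint, equality holds for C1 and C2; the remaining constraints have slack.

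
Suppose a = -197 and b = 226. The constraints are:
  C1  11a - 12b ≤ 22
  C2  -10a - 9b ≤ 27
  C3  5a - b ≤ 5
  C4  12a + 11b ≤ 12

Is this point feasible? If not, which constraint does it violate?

Constraint C4: 12a + 11b = 122, which is not ≤ 12. All other constraints are satisfied.

not feasible — violates C4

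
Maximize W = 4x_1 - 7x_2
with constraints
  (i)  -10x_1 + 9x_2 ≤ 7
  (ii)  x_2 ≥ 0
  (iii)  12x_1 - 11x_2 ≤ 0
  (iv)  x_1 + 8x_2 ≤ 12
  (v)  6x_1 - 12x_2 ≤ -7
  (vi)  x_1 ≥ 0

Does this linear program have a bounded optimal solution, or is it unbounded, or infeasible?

Feasible corners and W = 4x_1 - 7x_2:
  (52/89, 127/89) → W = -681/89
  (0, 7/9) → W = -49/9
  (132/107, 144/107) → W = -480/107
  (77/78, 14/13) → W = -140/39
  (0, 7/12) → W = -49/12
The feasible region has finitely many vertices and no improving ray; the maximum is -140/39 at (77/78, 14/13).

bounded optimum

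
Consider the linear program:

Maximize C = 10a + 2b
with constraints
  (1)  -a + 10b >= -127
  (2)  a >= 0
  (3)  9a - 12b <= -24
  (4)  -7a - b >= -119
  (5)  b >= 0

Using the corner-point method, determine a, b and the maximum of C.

Feasible corners and C = 10a + 2b:
  (0, 2) → C = 4
  (0, 119) → C = 238
  (468/31, 413/31) → C = 5506/31

a = 0, b = 119, maximum C = 238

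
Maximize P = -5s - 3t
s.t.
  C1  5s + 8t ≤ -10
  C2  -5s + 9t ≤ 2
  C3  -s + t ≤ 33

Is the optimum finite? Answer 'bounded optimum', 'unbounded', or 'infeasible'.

unbounded

From the feasible point (-106/85, -8/17), moving in the direction (-1, -1) keeps every constraint satisfied while P increases without bound.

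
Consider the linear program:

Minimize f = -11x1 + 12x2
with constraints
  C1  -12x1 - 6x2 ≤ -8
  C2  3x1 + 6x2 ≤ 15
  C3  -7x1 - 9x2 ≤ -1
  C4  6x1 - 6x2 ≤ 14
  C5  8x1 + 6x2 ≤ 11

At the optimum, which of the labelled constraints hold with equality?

C3 and C4

Extreme points and f = -11x1 + 12x2:
  (1, -2/3) → f = -19
  (-3/4, 17/6) → f = 169/4
  (11/8, -23/24) → f = -213/8
  (25/14, -23/42) → f = -367/14

The minimum is at (11/8, -23/24). Substituting into each constraint, equality holds for C3 and C4; the remaining constraints have slack.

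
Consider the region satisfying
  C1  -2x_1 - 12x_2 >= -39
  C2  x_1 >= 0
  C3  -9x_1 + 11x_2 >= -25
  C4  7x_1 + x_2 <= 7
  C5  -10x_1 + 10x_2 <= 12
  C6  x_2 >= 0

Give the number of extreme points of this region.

4

The feasible vertices (each the meet of two boundaries and inside every other half-plane) are:
  (0, 6/5)
  (0, 0)
  (29/40, 77/40)
  (1, 0)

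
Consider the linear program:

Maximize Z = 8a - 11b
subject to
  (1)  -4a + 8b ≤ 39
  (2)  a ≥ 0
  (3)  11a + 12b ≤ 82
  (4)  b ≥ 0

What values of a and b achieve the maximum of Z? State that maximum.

a = 82/11, b = 0, maximum Z = 656/11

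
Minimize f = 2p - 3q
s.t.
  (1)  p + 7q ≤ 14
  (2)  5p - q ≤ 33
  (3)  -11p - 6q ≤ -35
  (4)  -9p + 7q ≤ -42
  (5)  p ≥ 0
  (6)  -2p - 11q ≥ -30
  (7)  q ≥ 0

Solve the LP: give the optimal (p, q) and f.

p = 28/5, q = 6/5, minimum f = 38/5

Vertices and f = 2p - 3q:
  (245/36, 37/36) → f = 379/36
  (28/5, 6/5) → f = 38/5
  (33/5, 0) → f = 66/5
  (14/3, 0) → f = 28/3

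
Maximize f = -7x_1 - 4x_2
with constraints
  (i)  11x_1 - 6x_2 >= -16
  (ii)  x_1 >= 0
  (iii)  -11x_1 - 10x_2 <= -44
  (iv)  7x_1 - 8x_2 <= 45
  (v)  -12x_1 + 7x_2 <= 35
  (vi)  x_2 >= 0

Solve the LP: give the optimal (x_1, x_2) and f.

x_1 = 13/22, x_2 = 15/4, maximum f = -421/22

Feasible corners and f = -7x_1 - 4x_2:
  (13/22, 15/4) → f = -421/22
  (98/5, 193/5) → f = -1458/5
  (4, 0) → f = -28
  (45/7, 0) → f = -45
The feasible region is unbounded (it extends along (8, 7), (7, 12)), but f strictly decreases along every unbounded feasible direction, so there is no improving ray and the maximum is attained at a vertex.

At the optimal vertex, 11x_1 - 6x_2 = -16 and -11x_1 - 10x_2 = -44.
Solving simultaneously gives x_1 = 13/22, x_2 = 15/4.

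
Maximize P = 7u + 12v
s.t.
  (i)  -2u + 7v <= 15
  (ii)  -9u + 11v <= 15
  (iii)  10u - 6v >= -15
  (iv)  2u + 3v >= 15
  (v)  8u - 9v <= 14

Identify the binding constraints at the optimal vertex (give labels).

(i) and (v)

Feasible corners and P = 7u + 12v:
  (3, 3) → P = 57
  (233/38, 74/19) → P = 3407/38
  (59/14, 46/21) → P = 781/14

The maximum is at (233/38, 74/19). Substituting into each constraint, equality holds for (i) and (v); the remaining constraints have slack.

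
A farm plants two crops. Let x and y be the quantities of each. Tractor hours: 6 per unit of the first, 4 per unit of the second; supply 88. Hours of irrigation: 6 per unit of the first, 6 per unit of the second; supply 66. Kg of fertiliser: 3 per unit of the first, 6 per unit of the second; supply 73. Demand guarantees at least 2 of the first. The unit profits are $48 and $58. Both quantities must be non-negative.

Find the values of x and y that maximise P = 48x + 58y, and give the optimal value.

Vertices and P = 48x + 58y:
  (11, 0) → P = 528
  (2, 0) → P = 96
  (2, 9) → P = 618

At the optimal vertex, 6x + 6y = 66 and x = 2.
Solving simultaneously gives x = 2, y = 9.

x = 2, y = 9, maximum P = 618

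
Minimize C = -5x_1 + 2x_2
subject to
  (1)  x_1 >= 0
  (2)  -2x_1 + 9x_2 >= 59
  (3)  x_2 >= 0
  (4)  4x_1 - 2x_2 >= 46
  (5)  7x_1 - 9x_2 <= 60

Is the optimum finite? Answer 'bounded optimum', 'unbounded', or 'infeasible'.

From the feasible point (133/8, 41/4), moving in the direction (2, 4) keeps every constraint satisfied while C decreases without bound.

unbounded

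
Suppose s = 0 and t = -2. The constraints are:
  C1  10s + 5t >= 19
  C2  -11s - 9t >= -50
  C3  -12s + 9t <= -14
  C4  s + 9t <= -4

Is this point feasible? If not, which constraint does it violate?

not feasible — violates C1

Constraint C1: 10s + 5t = -10, which is not ≥ 19. All other constraints are satisfied.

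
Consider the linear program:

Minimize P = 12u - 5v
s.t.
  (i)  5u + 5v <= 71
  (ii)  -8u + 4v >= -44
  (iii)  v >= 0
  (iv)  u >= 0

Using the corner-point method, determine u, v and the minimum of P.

Corner points and P = 12u - 5v:
  (42/5, 29/5) → P = 359/5
  (0, 71/5) → P = -71
  (11/2, 0) → P = 66
  (0, 0) → P = 0

u = 0, v = 71/5, minimum P = -71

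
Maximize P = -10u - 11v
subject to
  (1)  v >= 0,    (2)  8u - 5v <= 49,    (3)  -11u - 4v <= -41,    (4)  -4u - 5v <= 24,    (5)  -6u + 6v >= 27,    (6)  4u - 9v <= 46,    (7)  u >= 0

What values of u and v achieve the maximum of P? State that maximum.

Feasible corners and P = -10u - 11v:
  (143/6, 85/3) → P = -550
  (23/15, 181/30) → P = -817/10
  (0, 41/4) → P = -451/4
The feasible region is unbounded (it extends along (0, 1), (5, 8)), but P strictly decreases along every unbounded feasible direction, so there is no improving ray and the maximum is attained at a vertex.

u = 23/15, v = 181/30, maximum P = -817/10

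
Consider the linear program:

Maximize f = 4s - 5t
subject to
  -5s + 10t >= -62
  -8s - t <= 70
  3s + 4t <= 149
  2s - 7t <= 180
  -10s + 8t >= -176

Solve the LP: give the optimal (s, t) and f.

Corner points and f = 4s - 5t:
  (-638/85, -846/85) → f = 1678/85
  (316/15, 13/3) → f = 313/5
  (-429/29, 1402/29) → f = -8726/29
  (237/8, 481/32) → f = 1387/32

s = 316/15, t = 13/3, maximum f = 313/5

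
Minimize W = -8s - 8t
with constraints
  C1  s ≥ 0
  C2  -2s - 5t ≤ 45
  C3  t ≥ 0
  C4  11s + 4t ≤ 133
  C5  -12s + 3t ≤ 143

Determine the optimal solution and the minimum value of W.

The optimum lies where s = 0 and 11s + 4t = 133.
Solving simultaneously gives s = 0, t = 133/4.

s = 0, t = 133/4, minimum W = -266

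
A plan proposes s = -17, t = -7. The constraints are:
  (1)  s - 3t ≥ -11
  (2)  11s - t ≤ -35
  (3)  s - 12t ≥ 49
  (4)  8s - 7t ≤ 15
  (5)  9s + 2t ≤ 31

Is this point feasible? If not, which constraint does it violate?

(1): 4 ≥ -11 ✓
(2): -180 ≤ -35 ✓
(3): 67 ≥ 49 ✓
(4): -87 ≤ 15 ✓
(5): -167 ≤ 31 ✓

feasible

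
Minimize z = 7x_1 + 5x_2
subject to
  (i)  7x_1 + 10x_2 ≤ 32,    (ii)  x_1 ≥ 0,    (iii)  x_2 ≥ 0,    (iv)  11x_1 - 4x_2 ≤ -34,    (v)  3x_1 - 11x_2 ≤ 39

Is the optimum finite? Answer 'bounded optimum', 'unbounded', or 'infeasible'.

infeasible

The boundaries 7x_1 + 10x_2 = 32 and x_1 = 0 meet at (0, 16/5), but that point violates 11x_1 - 4x_2 ≤ -34. Every candidate vertex is excluded by some other constraint, so the feasible region is empty.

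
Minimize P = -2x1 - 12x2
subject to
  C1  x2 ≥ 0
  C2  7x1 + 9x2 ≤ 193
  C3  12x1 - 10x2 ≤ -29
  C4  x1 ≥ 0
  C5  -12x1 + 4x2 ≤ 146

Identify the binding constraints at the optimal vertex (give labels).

C2 and C4

Corner points and P = -2x1 - 12x2:
  (1669/178, 2519/178) → P = -16783/89
  (0, 193/9) → P = -772/3
  (0, 29/10) → P = -174/5

The minimum is at (0, 193/9). Substituting into each constraint, equality holds for C2 and C4; the remaining constraints have slack.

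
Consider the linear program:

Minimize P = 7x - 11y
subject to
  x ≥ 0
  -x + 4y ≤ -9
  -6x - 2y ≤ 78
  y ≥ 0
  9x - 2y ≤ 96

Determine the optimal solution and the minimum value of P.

x = 9, y = 0, minimum P = 63

Feasible corners and P = 7x - 11y:
  (9, 0) → P = 63
  (183/17, 15/34) → P = 141/2
  (32/3, 0) → P = 224/3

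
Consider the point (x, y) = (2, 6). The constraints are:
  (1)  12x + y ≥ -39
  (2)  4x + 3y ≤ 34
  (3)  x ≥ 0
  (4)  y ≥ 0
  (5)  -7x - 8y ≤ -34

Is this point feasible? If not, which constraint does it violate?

feasible

(1): 30 ≥ -39 ✓
(2): 26 ≤ 34 ✓
(3): 2 ≥ 0 ✓
(4): 6 ≥ 0 ✓
(5): -62 ≤ -34 ✓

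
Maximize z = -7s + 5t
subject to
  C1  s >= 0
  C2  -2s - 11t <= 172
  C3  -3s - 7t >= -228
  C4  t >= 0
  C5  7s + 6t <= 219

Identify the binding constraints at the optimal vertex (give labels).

C1 and C3

Vertices and z = -7s + 5t:
  (0, 228/7) → z = 1140/7
  (0, 0) → z = 0
  (165/31, 939/31) → z = 3540/31
  (219/7, 0) → z = -219

The maximum is at (0, 228/7). Substituting into each constraint, equality holds for C1 and C3; the remaining constraints have slack.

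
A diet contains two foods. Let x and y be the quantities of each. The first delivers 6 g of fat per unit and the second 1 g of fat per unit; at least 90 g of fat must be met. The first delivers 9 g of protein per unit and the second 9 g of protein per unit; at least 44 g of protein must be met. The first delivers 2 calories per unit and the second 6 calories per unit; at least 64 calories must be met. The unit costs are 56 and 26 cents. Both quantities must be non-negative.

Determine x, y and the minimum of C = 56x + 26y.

The feasible region is unbounded (it extends along (0, 1), (1, 0)), but C strictly increases along every unbounded feasible direction, so there is no improving ray and the minimum is attained at a vertex.

x = 14, y = 6, minimum C = 940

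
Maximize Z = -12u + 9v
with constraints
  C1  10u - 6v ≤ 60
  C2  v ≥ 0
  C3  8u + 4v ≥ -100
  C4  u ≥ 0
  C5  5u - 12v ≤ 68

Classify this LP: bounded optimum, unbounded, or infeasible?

unbounded

From the feasible point (6, 0), moving in the direction (0, 1) keeps every constraint satisfied while Z increases without bound.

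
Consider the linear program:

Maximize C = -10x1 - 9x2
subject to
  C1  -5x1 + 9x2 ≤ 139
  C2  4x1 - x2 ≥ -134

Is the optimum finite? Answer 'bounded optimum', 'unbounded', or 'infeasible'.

unbounded

From the feasible point (-1067/31, -114/31), moving in the direction (-1, -4) keeps every constraint satisfied while C increases without bound.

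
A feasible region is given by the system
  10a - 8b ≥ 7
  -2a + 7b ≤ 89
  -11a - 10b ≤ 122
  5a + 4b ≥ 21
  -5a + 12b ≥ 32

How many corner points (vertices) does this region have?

Of the 10 pairwise boundary intersections, those satisfying every inequality are:
  (761/54, 452/27)
  (17/4, 71/16)
  (844/11, 381/11)

3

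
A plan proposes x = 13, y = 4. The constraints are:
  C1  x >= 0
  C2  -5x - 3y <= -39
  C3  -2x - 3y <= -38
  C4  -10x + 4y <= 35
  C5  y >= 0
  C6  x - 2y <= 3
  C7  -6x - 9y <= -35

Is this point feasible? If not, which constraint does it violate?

not feasible — violates C6

Constraint C6: x - 2y = 5, which is not ≤ 3. All other constraints are satisfied.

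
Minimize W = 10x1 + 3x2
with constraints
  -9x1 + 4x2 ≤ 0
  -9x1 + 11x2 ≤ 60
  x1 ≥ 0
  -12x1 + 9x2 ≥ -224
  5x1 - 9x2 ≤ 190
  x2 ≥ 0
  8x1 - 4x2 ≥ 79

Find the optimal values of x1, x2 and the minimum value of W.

x1 = 79/8, x2 = 0, minimum W = 395/4

Extreme points and W = 10x1 + 3x2:
  (3004/51, 912/17) → W = 38248/51
  (1109/52, 1191/52) → W = 14663/52
  (56/3, 0) → W = 560/3
  (79/8, 0) → W = 395/4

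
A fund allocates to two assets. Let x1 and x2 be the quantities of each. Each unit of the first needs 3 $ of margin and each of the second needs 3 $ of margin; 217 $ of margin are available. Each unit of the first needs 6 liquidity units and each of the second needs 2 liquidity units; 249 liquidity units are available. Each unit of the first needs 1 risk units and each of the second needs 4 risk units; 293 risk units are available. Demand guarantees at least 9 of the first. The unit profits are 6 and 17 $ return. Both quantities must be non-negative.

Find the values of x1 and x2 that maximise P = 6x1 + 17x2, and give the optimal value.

Feasible corners and P = 6x1 + 17x2:
  (83/2, 0) → P = 249
  (9, 0) → P = 54
  (313/12, 185/4) → P = 3771/4
  (9, 190/3) → P = 3392/3

x1 = 9, x2 = 190/3, maximum P = 3392/3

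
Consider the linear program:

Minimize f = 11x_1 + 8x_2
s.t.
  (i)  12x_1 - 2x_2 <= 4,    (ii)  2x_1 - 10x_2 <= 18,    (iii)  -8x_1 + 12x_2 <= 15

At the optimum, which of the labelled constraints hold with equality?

(ii) and (iii)

Extreme points and f = 11x_1 + 8x_2:
  (1/29, -52/29) → f = -405/29
  (39/64, 53/32) → f = 1277/64
  (-183/28, -87/28) → f = -387/4

The minimum is at (-183/28, -87/28). Substituting into each constraint, equality holds for (ii) and (iii); the remaining constraints have slack.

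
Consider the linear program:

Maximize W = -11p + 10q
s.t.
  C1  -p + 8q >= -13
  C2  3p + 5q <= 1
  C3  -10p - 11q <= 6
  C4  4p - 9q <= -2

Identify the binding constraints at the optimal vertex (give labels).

Feasible corners and W = -11p + 10q:
  (-41/17, 28/17) → W = 43
  (-1/47, 10/47) → W = 111/47
  (-38/67, -2/67) → W = 398/67

The maximum is at (-41/17, 28/17). Substituting into each constraint, equality holds for C2 and C3; the remaining constraints have slack.

C2 and C3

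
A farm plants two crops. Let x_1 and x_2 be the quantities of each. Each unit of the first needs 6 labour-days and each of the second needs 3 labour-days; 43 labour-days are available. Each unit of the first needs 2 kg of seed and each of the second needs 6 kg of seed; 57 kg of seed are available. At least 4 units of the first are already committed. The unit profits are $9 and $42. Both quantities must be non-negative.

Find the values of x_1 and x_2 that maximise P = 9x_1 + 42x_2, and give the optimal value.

Vertices and P = 9x_1 + 42x_2:
  (43/6, 0) → P = 129/2
  (4, 0) → P = 36
  (4, 19/3) → P = 302

x_1 = 4, x_2 = 19/3, maximum P = 302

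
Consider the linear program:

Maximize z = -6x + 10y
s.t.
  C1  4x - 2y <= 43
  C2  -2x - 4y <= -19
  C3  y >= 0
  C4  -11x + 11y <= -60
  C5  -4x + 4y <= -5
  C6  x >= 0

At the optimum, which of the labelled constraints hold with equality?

C1 and C4

Vertices and z = -6x + 10y:
  (43/4, 0) → z = -129/2
  (353/22, 233/22) → z = 106/11
  (19/2, 0) → z = -57
  (449/66, 89/66) → z = -82/3

The maximum is at (353/22, 233/22). Substituting into each constraint, equality holds for C1 and C4; the remaining constraints have slack.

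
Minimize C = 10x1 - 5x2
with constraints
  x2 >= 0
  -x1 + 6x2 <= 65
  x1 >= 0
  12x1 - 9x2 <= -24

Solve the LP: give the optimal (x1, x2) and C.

Vertices and C = 10x1 - 5x2:
  (0, 65/6) → C = -325/6
  (7, 12) → C = 10
  (0, 8/3) → C = -40/3

At the optimal vertex, -x1 + 6x2 = 65 and x1 = 0.
Solving simultaneously gives x1 = 0, x2 = 65/6.

x1 = 0, x2 = 65/6, minimum C = -325/6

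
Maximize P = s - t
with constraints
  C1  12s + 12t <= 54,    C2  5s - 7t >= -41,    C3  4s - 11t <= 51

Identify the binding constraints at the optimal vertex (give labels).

Feasible corners and P = s - t:
  (-19/24, 127/24) → P = -73/12
  (67/10, -11/5) → P = 89/10
  (-808/27, -419/27) → P = -389/27

The maximum is at (67/10, -11/5). Substituting into each constraint, equality holds for C1 and C3; the remaining constraints have slack.

C1 and C3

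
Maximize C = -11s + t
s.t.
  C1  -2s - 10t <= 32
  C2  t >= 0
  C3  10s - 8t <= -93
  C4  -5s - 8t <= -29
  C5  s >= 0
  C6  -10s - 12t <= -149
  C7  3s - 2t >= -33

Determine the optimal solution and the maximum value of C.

s = 0, t = 33/2, maximum C = 33/2

Vertices and C = -11s + t:
  (19/50, 121/10) → C = 198/25
  (0, 149/12) → C = 149/12
  (0, 33/2) → C = 33/2
The feasible region is unbounded (it extends along (4, 5), (2, 3)), but C strictly decreases along every unbounded feasible direction, so there is no improving ray and the maximum is attained at a vertex.

At the optimal vertex, s = 0 and 3s - 2t = -33.
Solving simultaneously gives s = 0, t = 33/2.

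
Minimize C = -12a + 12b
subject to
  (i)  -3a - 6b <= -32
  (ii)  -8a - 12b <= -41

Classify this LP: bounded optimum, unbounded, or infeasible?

unbounded

From the feasible point (-23/2, 133/12), moving in the direction (6, -3) keeps every constraint satisfied while C decreases without bound.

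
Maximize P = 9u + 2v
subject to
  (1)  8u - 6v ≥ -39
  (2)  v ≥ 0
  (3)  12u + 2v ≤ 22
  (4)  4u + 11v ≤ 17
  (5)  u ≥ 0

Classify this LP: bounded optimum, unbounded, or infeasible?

Extreme points and P = 9u + 2v:
  (11/6, 0) → P = 33/2
  (0, 0) → P = 0
  (52/31, 29/31) → P = 526/31
  (0, 17/11) → P = 34/11
The feasible region has finitely many vertices and no improving ray; the maximum is 526/31 at (52/31, 29/31).

bounded optimum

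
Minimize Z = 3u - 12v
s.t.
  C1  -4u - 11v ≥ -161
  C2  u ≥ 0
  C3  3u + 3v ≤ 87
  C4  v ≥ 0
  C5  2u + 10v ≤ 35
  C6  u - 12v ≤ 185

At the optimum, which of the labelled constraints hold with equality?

C2 and C5

Feasible corners and Z = 3u - 12v:
  (0, 0) → Z = 0
  (0, 7/2) → Z = -42
  (35/2, 0) → Z = 105/2

The minimum is at (0, 7/2). Substituting into each constraint, equality holds for C2 and C5; the remaining constraints have slack.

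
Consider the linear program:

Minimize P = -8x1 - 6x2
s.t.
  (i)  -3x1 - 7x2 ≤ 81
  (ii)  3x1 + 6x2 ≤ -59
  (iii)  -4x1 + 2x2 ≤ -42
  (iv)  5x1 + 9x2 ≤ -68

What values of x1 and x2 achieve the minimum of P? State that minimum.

Vertices and P = -8x1 - 6x2:
  (73/3, -22) → P = -188/3
  (66/17, -225/17) → P = 822/17
  (67/15, -181/15) → P = 110/3

The optimum lies where -3x1 - 7x2 = 81 and 3x1 + 6x2 = -59.
Solving simultaneously gives x1 = 73/3, x2 = -22.

x1 = 73/3, x2 = -22, minimum P = -188/3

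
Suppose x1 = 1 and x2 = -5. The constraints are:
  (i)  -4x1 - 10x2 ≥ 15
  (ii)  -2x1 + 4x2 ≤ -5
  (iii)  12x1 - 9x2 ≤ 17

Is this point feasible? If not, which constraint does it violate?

not feasible — violates (iii)

Constraint (iii): 12x1 - 9x2 = 57, which is not ≤ 17. All other constraints are satisfied.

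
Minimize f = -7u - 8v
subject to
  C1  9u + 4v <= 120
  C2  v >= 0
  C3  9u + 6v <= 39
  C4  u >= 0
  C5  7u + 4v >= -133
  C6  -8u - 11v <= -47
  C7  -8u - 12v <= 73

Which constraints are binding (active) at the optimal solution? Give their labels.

C3 and C4

Feasible corners and f = -7u - 8v:
  (0, 13/2) → f = -52
  (49/17, 37/17) → f = -639/17
  (0, 47/11) → f = -376/11

The minimum is at (0, 13/2). Substituting into each constraint, equality holds for C3 and C4; the remaining constraints have slack.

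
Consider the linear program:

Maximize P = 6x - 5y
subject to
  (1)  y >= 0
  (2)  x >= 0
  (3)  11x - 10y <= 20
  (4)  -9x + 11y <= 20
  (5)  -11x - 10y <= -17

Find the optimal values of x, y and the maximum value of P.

x = 420/31, y = 400/31, maximum P = 520/31

Corner points and P = 6x - 5y:
  (20/11, 0) → P = 120/11
  (17/11, 0) → P = 102/11
  (0, 20/11) → P = -100/11
  (0, 17/10) → P = -17/2
  (420/31, 400/31) → P = 520/31

The optimum lies where 11x - 10y = 20 and -9x + 11y = 20.
Solving simultaneously gives x = 420/31, y = 400/31.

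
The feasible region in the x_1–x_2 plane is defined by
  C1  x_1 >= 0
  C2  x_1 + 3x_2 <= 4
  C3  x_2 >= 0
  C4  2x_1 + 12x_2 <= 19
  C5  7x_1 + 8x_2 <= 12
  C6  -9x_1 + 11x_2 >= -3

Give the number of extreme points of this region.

5

Intersecting each pair of boundary lines and keeping only the points that satisfy every inequality leaves:
  (0, 4/3)
  (0, 0)
  (4/13, 16/13)
  (1/3, 0)
  (156/149, 87/149)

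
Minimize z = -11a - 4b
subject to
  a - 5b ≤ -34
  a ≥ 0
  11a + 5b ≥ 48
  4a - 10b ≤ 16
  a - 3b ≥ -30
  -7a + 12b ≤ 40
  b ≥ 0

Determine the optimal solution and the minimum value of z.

Extreme points and z = -11a - 4b:
  (42, 76/5) → z = -2614/5
  (208/23, 198/23) → z = -3080/23
  (174, 68) → z = -2186
  (80/3, 170/9) → z = -3320/9

The optimum lies where 4a - 10b = 16 and a - 3b = -30.
Solving simultaneously gives a = 174, b = 68.

a = 174, b = 68, minimum z = -2186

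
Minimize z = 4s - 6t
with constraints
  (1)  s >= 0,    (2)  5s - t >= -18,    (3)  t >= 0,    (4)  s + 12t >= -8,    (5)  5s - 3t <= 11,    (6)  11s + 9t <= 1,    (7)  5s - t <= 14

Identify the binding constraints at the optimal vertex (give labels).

Feasible corners and z = 4s - 6t:
  (0, 0) → z = 0
  (0, 1/9) → z = -2/3
  (1/11, 0) → z = 4/11

The minimum is at (0, 1/9). Substituting into each constraint, equality holds for (1) and (6); the remaining constraints have slack.

(1) and (6)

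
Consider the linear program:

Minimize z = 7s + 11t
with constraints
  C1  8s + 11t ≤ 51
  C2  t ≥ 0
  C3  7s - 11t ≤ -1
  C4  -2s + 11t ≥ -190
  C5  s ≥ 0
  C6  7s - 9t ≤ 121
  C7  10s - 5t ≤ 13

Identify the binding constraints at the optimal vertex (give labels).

Extreme points and z = 7s + 11t:
  (0, 51/11) → z = 51
  (199/75, 203/75) → z = 3626/75
  (0, 1/11) → z = 1
  (148/75, 101/75) → z = 2147/75

The minimum is at (0, 1/11). Substituting into each constraint, equality holds for C3 and C5; the remaining constraints have slack.

C3 and C5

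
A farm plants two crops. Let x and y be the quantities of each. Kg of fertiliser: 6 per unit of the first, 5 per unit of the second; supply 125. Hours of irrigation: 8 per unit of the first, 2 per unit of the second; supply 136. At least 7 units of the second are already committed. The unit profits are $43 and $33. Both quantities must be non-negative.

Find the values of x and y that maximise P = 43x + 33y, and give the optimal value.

x = 15, y = 7, maximum P = 876

Feasible corners and P = 43x + 33y:
  (0, 25) → P = 825
  (0, 7) → P = 231
  (15, 7) → P = 876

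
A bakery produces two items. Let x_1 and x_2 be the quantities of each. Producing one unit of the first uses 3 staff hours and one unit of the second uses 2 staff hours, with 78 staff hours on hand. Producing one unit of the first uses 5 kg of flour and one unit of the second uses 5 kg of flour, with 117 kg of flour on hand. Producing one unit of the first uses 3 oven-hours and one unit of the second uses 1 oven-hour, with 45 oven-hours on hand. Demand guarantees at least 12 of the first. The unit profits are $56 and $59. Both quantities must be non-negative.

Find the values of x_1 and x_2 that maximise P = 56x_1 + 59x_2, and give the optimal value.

Extreme points and P = 56x_1 + 59x_2:
  (15, 0) → P = 840
  (12, 0) → P = 672
  (12, 9) → P = 1203

x_1 = 12, x_2 = 9, maximum P = 1203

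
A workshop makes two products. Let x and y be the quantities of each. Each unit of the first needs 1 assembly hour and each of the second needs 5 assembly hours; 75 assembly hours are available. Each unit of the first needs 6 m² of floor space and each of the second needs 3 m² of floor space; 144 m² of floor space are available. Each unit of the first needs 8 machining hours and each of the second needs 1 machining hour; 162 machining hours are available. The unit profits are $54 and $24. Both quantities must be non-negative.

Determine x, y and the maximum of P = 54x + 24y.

x = 19, y = 10, maximum P = 1266

Feasible corners and P = 54x + 24y:
  (0, 0) → P = 0
  (0, 15) → P = 360
  (81/4, 0) → P = 2187/2
  (55/3, 34/3) → P = 1262
  (19, 10) → P = 1266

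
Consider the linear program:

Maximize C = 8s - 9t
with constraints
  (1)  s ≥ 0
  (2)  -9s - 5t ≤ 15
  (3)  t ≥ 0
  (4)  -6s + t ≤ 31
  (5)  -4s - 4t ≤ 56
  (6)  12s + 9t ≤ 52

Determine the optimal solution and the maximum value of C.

Extreme points and C = 8s - 9t:
  (0, 0) → C = 0
  (0, 52/9) → C = -52
  (13/3, 0) → C = 104/3

The optimum lies where t = 0 and 12s + 9t = 52.
Solving simultaneously gives s = 13/3, t = 0.

s = 13/3, t = 0, maximum C = 104/3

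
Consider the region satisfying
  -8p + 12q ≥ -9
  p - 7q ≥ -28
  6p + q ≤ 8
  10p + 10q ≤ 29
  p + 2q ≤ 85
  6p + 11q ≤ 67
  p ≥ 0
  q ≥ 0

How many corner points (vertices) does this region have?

Intersecting each pair of boundary lines and keeping only the points that satisfy every inequality leaves:
  (21/16, 1/8)
  (9/8, 0)
  (51/50, 47/25)
  (0, 29/10)
  (0, 0)

5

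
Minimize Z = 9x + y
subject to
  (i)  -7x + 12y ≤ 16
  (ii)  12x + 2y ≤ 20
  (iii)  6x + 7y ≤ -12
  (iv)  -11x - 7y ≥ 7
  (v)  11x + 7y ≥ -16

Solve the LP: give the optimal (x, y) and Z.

x = -4/5, y = -36/35, minimum Z = -288/35

Feasible corners and Z = 9x + y:
  (77/31, -152/31) → Z = 541/31
  (86/31, -206/31) → Z = 568/31
  (1, -18/7) → Z = 45/7
  (-4/5, -36/35) → Z = -288/35

The binding constraints are 6x + 7y = -12 and 11x + 7y = -16.
Solving simultaneously gives x = -4/5, y = -36/35.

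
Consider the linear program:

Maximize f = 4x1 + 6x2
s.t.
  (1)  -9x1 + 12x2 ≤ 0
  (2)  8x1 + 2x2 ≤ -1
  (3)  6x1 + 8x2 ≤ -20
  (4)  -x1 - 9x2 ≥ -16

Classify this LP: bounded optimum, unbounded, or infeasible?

bounded optimum

Vertices and f = 4x1 + 6x2:
  (-5/3, -5/4) → f = -85/6
  (8/13, -77/26) → f = -199/13
The feasible region has finitely many vertices and no improving ray; the maximum is -85/6 at (-5/3, -5/4).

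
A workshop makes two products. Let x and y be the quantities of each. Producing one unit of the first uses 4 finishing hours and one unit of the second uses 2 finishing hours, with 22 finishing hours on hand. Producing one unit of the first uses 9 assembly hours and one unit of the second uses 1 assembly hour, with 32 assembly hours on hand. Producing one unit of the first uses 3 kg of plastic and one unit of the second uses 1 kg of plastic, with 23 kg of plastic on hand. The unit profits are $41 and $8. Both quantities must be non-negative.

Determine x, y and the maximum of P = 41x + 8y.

Feasible corners and P = 41x + 8y:
  (0, 0) → P = 0
  (0, 11) → P = 88
  (32/9, 0) → P = 1312/9
  (3, 5) → P = 163

x = 3, y = 5, maximum P = 163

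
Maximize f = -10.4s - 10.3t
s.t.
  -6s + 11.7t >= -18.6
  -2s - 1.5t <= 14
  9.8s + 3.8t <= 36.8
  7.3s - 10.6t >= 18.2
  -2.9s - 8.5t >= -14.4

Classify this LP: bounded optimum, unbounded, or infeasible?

Extreme points and f = -10.4s - 10.3t:
  (8354/2291, 642/2291) → f = -467471/11455
  (526/727, -886/727) → f = 18277/3635
  (6452/1807, 860/1807) → f = -379794/9035
  (30734/9279, 5234/9279) → f = -622573/15465
The feasible region has finitely many vertices and no improving ray; the maximum is 18277/3635 at (526/727, -886/727).

bounded optimum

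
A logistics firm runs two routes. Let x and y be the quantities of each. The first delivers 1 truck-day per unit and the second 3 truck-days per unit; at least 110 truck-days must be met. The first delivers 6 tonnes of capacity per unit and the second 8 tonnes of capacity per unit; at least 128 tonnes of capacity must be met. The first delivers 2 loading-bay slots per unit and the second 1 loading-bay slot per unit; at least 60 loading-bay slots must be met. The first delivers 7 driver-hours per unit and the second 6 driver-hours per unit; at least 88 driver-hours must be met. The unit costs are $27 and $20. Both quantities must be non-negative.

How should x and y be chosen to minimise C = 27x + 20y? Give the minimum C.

Corner points and C = 27x + 20y:
  (0, 60) → C = 1200
  (110, 0) → C = 2970
  (14, 32) → C = 1018
The feasible region is unbounded (it extends along (0, 1), (1, 0)), but C strictly increases along every unbounded feasible direction, so there is no improving ray and the minimum is attained at a vertex.

At the optimal vertex, x + 3y = 110 and 2x + y = 60.
Solving simultaneously gives x = 14, y = 32.

x = 14, y = 32, minimum C = 1018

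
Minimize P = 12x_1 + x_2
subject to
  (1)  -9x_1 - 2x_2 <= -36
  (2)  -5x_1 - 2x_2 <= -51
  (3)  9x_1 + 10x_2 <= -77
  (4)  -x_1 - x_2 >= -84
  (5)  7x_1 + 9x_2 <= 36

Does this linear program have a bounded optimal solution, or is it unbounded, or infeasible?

Feasible corners and P = 12x_1 + x_2:
  (83/4, -211/8) → P = 1781/8
  (917, -833) → P = 10171
The feasible region has finitely many vertices and no improving ray; the minimum is 1781/8 at (83/4, -211/8).

bounded optimum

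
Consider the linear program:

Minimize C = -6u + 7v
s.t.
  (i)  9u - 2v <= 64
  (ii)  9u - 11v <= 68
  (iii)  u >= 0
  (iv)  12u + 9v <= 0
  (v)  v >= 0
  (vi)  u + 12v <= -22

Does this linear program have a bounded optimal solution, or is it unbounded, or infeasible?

The boundaries 9u - 11v = 68 and u = 0 meet at (0, -68/11), but that point violates v ≥ 0. Every candidate vertex is excluded by some other constraint, so the feasible region is empty.

infeasible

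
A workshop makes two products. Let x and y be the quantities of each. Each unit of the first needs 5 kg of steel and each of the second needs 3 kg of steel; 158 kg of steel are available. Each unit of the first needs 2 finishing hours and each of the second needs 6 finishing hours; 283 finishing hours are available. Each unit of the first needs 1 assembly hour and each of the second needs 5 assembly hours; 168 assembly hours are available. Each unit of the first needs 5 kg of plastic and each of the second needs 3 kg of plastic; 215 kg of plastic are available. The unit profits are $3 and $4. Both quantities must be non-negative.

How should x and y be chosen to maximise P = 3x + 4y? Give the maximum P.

x = 13, y = 31, maximum P = 163

Feasible corners and P = 3x + 4y:
  (0, 0) → P = 0
  (0, 168/5) → P = 672/5
  (158/5, 0) → P = 474/5
  (13, 31) → P = 163

At the optimal vertex, 5x + 3y = 158 and x + 5y = 168.
Solving simultaneously gives x = 13, y = 31.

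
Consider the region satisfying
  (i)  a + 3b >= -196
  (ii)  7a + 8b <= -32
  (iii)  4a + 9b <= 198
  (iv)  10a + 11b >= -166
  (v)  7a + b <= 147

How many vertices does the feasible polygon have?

Of the 10 pairwise boundary intersections, those satisfying every inequality are:
  (-1872/31, 1514/31)
  (1208/49, -179/7)
  (-1836/23, 1322/23)
  (1783/67, -2632/67)

4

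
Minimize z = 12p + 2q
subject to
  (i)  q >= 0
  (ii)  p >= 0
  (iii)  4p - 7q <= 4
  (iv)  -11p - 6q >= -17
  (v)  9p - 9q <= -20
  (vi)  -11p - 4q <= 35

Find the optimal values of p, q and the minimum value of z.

Corner points and z = 12p + 2q:
  (0, 17/6) → z = 17/3
  (0, 20/9) → z = 40/9
  (11/51, 373/153) → z = 1142/153

At the optimal vertex, p = 0 and 9p - 9q = -20.
Solving simultaneously gives p = 0, q = 20/9.

p = 0, q = 20/9, minimum z = 40/9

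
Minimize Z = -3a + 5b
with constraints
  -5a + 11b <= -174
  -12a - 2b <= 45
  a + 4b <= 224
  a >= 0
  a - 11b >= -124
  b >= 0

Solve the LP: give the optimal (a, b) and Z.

a = 224, b = 0, minimum Z = -672

Extreme points and Z = -3a + 5b:
  (149/2, 397/22) → Z = -1466/11
  (174/5, 0) → Z = -522/5
  (656/5, 116/5) → Z = -1388/5
  (224, 0) → Z = -672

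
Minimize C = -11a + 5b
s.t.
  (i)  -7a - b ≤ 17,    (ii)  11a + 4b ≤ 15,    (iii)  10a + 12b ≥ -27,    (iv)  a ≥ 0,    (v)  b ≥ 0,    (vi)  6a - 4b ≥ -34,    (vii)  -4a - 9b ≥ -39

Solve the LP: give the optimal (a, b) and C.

Feasible corners and C = -11a + 5b:
  (0, 15/4) → C = 75/4
  (15/11, 0) → C = -15
  (0, 0) → C = 0

The optimum lies where 11a + 4b = 15 and b = 0.
Solving simultaneously gives a = 15/11, b = 0.

a = 15/11, b = 0, minimum C = -15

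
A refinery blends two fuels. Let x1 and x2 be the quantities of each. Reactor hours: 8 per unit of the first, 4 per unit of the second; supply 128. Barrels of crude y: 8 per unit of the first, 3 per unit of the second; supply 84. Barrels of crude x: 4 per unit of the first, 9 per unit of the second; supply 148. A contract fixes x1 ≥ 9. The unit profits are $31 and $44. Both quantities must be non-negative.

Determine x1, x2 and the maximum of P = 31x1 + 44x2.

x1 = 9, x2 = 4, maximum P = 455

The optimum lies where 8x1 + 3x2 = 84 and x1 = 9.
Solving simultaneously gives x1 = 9, x2 = 4.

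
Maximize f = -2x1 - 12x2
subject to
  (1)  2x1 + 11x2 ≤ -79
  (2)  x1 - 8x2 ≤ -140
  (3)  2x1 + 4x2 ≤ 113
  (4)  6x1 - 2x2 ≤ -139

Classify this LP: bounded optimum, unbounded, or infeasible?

From the feasible point (-724/9, 67/9), moving in the direction (-8, -1) keeps every constraint satisfied while f increases without bound.

unbounded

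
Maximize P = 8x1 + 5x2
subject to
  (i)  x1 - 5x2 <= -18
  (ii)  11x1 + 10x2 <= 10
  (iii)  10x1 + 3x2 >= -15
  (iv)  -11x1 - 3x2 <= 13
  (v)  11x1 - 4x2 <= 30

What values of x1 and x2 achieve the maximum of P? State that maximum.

x1 = -2, x2 = 16/5, maximum P = 0

Feasible corners and P = 8x1 + 5x2:
  (-2, 16/5) → P = 0
  (-119/58, 185/58) → P = -27/58
  (-160/77, 23/7) → P = -15/77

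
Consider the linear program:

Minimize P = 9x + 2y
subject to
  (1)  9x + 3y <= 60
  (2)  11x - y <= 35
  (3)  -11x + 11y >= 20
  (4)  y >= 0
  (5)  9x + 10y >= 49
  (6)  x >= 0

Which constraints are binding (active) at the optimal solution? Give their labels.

Vertices and P = 9x + 2y:
  (55/14, 115/14) → P = 725/14
  (0, 20) → P = 40
  (81/22, 11/2) → P = 971/22
  (339/209, 719/209) → P = 4489/209
  (0, 49/10) → P = 49/5

The minimum is at (0, 49/10). Substituting into each constraint, equality holds for (5) and (6); the remaining constraints have slack.

(5) and (6)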